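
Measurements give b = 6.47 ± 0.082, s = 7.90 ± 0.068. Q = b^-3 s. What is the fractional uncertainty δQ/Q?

0.0390

Since Q is a product/quotient, work with relative uncertainties:
  (-3·δb/b)² = (-3×0.0127)² = 0.00145;  (1·δs/s)² = (1×0.00861)² = 7.41e-05
δQ/Q = √(0.00152) = 0.0390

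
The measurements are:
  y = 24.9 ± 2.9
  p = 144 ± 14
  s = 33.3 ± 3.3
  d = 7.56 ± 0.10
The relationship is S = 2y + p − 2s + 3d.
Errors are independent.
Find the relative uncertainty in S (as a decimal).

For a sum/difference, combine absolute errors in quadrature:
  (2·δy)² = 33.6;  (δp)² = 196;  (2·δs)² = 43.6;  (3·δd)² = 0.0900
δS = √(273) = 16.5
S = 150, so δS/S = 16.5/150 = 0.110.

0.110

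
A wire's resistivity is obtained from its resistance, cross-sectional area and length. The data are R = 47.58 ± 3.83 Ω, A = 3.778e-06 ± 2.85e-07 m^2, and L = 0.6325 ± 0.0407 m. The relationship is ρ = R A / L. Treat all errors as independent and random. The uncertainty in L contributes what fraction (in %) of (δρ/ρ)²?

25.4%

(δρ/ρ)² = (1·δR/R)² + (1·δA/A)² + (-1·δL/L)²
  R term: (1×0.0805)² = 0.00648
  A term: (1×0.0754)² = 0.00569
  L term: (-1×0.0643)² = 0.00414
Total = 0.0163. Share from L = 0.00414/0.0163 = 0.254.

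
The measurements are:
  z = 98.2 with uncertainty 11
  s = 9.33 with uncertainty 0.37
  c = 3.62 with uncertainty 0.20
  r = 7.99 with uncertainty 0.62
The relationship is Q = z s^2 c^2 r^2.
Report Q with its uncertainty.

(7.15 ± 1.68) × 10^6

Each factor contributes (exponent × relative error)² to (δQ/Q)²:
  (1·δz/z)² = (1×0.112)² = 0.0125;  (2·δs/s)² = (2×0.0397)² = 0.00629;  (2·δc/c)² = (2×0.0552)² = 0.0122;  (2·δr/r)² = (2×0.0776)² = 0.0241
δQ/Q = √(0.0551) = 0.235
Q = 7.15e+06, so δQ = 0.235 × 7.15e+06 = 1.68e+06.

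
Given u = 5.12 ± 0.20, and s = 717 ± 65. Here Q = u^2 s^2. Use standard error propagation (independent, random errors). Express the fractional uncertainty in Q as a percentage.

For a monomial Q ∝ u^2, s^2, fractional errors add in quadrature:
  (2·δu/u)² = (2×0.0391)² = 0.00610;  (2·δs/s)² = (2×0.0907)² = 0.0329
δQ/Q = √(0.0390) = 0.197

19.7%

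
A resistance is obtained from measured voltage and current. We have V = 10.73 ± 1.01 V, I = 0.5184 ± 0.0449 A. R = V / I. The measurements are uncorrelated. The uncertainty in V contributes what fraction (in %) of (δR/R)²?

54.2%

(δR/R)² = (1·δV/V)² + (-1·δI/I)²
  V term: (1×0.0941)² = 0.00886
  I term: (-1×0.0866)² = 0.00750
Total = 0.0164. Share from V = 0.00886/0.0164 = 0.542.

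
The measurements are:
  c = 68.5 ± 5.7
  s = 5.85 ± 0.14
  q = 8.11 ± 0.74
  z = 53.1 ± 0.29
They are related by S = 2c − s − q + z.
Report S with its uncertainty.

Absolute uncertainties add in quadrature for a linear combination:
  (2·δc)² = 130;  (δs)² = 0.0196;  (δq)² = 0.548;  (δz)² = 0.0841
δS = √(131) = 11.4
S = 176.

176 ± 11.4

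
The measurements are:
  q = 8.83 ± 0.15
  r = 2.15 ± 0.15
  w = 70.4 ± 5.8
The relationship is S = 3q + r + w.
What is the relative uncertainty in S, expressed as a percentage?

Sums and differences: (δS)² = Σ (cᵢ δxᵢ)².
  (3·δq)² = 0.202;  (δr)² = 0.0225;  (δw)² = 33.6
δS = √(33.9) = 5.82
S = 99.0, so δS/S = 5.82/99.0 = 0.0588.

5.88%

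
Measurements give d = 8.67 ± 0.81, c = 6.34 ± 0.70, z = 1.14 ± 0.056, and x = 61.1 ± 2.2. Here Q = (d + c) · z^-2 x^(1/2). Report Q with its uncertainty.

90.3 ± 11.1

Let u = d + c = 15.0. δu = √(δd² + δc²) = √(0.656 + 0.490) = 1.07, so δu/u = 0.0713.
Q is then a monomial in u, z, x:
δQ/Q = √((δu/u)² + (-2·δz/z)² + (½·δx/x)²) = √(0.00509 + 0.00965 + 0.000324) = 0.123
Q = 90.3, so δQ = 0.123 × 90.3 = 11.1.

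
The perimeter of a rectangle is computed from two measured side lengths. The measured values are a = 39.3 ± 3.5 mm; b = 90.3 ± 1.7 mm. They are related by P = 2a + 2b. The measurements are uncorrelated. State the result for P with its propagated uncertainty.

259 ± 7.78 mm

Sums and differences: (δP)² = Σ (cᵢ δxᵢ)².
  (2·δa)² = 49.0;  (2·δb)² = 11.6
δP = √(60.6) = 7.78 mm
P = 259 mm.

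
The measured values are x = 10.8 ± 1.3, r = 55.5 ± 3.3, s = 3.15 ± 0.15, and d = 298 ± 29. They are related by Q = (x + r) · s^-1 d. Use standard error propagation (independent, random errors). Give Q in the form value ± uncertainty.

6270 ± 758

Let u = x + r = 66.3. δu = √(δx² + δr²) = √(1.69 + 10.9) = 3.55, so δu/u = 0.0535.
Q is then a monomial in u, s, d:
δQ/Q = √((δu/u)² + (-1·δs/s)² + (1·δd/d)²) = √(0.00286 + 0.00227 + 0.00947) = 0.121
Q = 6270, so δQ = 0.121 × 6270 = 758.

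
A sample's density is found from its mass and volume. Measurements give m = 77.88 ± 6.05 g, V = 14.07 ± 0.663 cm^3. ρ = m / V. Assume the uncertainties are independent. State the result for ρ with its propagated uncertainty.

For a monomial ρ ∝ m, V^-1, fractional errors add in quadrature:
  (1·δm/m)² = (1×0.0777)² = 0.00603;  (-1·δV/V)² = (-1×0.0471)² = 0.00222
δρ/ρ = √(0.00826) = 0.0909
ρ = 5.535 g/cm^3, so δρ = 0.0909 × 5.535 = 0.503 g/cm^3.

5.535 ± 0.503 g/cm^3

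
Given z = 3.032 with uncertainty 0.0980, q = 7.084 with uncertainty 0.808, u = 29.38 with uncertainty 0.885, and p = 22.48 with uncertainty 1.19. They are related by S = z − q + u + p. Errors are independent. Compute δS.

Each term contributes (cᵢ δxᵢ)² to (δS)²:
  (δz)² = 0.00960;  (δq)² = 0.653;  (δu)² = 0.783;  (δp)² = 1.42
δS = √(2.86) = 1.69

1.69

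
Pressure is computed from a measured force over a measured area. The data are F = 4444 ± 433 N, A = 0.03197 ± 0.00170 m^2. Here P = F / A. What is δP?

15400 Pa

P is a product of powers, so relative uncertainties combine in quadrature:
  (1·δF/F)² = (1×0.0974)² = 0.00949;  (-1·δA/A)² = (-1×0.0532)² = 0.00283
δP/P = √(0.0123) = 0.111
P = 139000 Pa, so δP = 0.111 × 139000 = 15400 Pa.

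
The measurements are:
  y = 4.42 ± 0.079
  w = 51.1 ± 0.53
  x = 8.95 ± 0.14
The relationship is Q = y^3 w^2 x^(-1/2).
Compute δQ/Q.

0.0580

Relative error in a monomial: (δQ/Q)² = Σ (nᵢ · δxᵢ/xᵢ)².
  (3·δy/y)² = (3×0.0179)² = 0.00288;  (2·δw/w)² = (2×0.0104)² = 0.000430;  (−½·δx/x)² = (-0.5×0.0156)² = 6.12e-05
δQ/Q = √(0.00337) = 0.0580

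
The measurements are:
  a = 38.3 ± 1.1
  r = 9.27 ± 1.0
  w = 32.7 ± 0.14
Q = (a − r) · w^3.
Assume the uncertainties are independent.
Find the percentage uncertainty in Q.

Let u = a − r = 29.0. δu = √(δa² + δr²) = √(1.21 + 1.00) = 1.49, so δu/u = 0.0512.
Q is then a monomial in u, w:
δQ/Q = √((δu/u)² + (3·δw/w)²) = √(0.00262 + 0.000165) = 0.0528

5.28%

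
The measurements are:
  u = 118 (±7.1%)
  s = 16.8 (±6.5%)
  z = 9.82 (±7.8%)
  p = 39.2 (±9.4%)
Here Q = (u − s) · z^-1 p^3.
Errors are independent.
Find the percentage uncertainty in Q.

Let w = u − s = 101. δw = √(δu² + δs²) = √(70.2 + 1.19) = 8.45, so δw/w = 0.0835.
Q is then a monomial in w, z, p:
δQ/Q = √((δw/w)² + (-1·δz/z)² + (3·δp/p)²) = √(0.00697 + 0.00608 + 0.0795) = 0.304

30.4%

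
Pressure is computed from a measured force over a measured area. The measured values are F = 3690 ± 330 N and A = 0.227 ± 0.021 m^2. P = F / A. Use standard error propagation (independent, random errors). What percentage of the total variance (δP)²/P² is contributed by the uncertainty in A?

(δP/P)² = (1·δF/F)² + (-1·δA/A)²
  F term: (1×0.0894)² = 0.00800
  A term: (-1×0.0925)² = 0.00856
Total = 0.0166. Share from A = 0.00856/0.0166 = 0.517.

51.7%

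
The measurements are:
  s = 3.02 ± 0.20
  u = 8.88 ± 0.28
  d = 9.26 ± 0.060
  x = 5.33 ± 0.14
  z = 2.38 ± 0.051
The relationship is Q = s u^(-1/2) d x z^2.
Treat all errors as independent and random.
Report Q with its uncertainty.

283 ± 24.0

Products/powers → add relative errors in quadrature, weighted by exponent:
  (1·δs/s)² = (1×0.0662)² = 0.00439;  (−½·δu/u)² = (-0.5×0.0315)² = 0.000249;  (1·δd/d)² = (1×0.00648)² = 4.2e-05;  (1·δx/x)² = (1×0.0263)² = 0.000690;  (2·δz/z)² = (2×0.0214)² = 0.00184
δQ/Q = √(0.00720) = 0.0849
Q = 283, so δQ = 0.0849 × 283 = 24.0.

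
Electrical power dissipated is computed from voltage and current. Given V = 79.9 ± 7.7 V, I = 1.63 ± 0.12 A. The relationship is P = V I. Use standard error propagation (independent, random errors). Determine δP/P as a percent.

Each factor contributes (exponent × relative error)² to (δP/P)²:
  (1·δV/V)² = (1×0.0964)² = 0.00929;  (1·δI/I)² = (1×0.0736)² = 0.00542
δP/P = √(0.0147) = 0.121

12.1%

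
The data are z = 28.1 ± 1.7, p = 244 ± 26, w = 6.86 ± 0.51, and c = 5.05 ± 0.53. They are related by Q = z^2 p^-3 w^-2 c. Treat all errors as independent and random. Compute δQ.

2.26e-06

Products/powers → add relative errors in quadrature, weighted by exponent:
  (2·δz/z)² = (2×0.0605)² = 0.0146;  (-3·δp/p)² = (-3×0.107)² = 0.102;  (-2·δw/w)² = (-2×0.0743)² = 0.0221;  (1·δc/c)² = (1×0.105)² = 0.0110
δQ/Q = √(0.150) = 0.387
Q = 5.83e-06, so δQ = 0.387 × 5.83e-06 = 2.26e-06.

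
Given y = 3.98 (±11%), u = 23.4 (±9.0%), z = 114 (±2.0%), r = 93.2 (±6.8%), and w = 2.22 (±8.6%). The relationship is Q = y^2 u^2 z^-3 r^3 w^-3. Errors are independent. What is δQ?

190

Products/powers → add relative errors in quadrature, weighted by exponent:
  (2·δy/y)² = (2×0.110)² = 0.0484;  (2·δu/u)² = (2×0.0900)² = 0.0324;  (-3·δz/z)² = (-3×0.0200)² = 0.00360;  (3·δr/r)² = (3×0.0680)² = 0.0416;  (-3·δw/w)² = (-3×0.0860)² = 0.0666
δQ/Q = √(0.193) = 0.439
Q = 433, so δQ = 0.439 × 433 = 190.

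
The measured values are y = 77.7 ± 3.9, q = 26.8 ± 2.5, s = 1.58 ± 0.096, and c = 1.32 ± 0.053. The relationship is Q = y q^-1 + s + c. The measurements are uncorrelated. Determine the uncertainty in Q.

Let p = y·q^-1 = 2.90. δp/p = √((1·δy/y)² + (-1·δq/q)²) = √(0.00252 + 0.00870) = 0.106, so δp = 0.307.
Q = p + s + c: δQ = √(δp² + δs² + δc²) = √(0.0943 + 0.00922 + 0.00281) = 0.326

0.326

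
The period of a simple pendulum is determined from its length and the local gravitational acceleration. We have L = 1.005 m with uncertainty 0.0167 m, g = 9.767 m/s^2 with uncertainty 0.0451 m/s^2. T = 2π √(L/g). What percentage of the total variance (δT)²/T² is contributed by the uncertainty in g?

(δT/T)² = (½·δL/L)² + (−½·δg/g)²
  L term: (0.5×0.0166)² = 6.9e-05
  g term: (-0.5×0.00462)² = 5.33e-06
Total = 7.44e-05. Share from g = 5.33e-06/7.44e-05 = 0.0717.

7.17%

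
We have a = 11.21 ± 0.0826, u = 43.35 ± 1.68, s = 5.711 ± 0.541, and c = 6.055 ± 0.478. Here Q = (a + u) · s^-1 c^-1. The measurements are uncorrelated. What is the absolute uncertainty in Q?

0.201

Let w = a + u = 54.56. δw = √(δa² + δu²) = √(0.00682 + 2.82) = 1.68, so δw/w = 0.0308.
Q is then a monomial in w, s, c:
δQ/Q = √((δw/w)² + (-1·δs/s)² + (-1·δc/c)²) = √(0.000950 + 0.00897 + 0.00623) = 0.127
Q = 1.578, so δQ = 0.127 × 1.578 = 0.201.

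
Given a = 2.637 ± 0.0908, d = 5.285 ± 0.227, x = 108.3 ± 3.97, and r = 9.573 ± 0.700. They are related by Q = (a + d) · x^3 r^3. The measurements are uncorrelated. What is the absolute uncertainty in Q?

2.18e+09

Let u = a + d = 7.922. δu = √(δa² + δd²) = √(0.00824 + 0.0515) = 0.244, so δu/u = 0.0309.
Q is then a monomial in u, x, r:
δQ/Q = √((δu/u)² + (3·δx/x)² + (3·δr/r)²) = √(0.000952 + 0.0121 + 0.0481) = 0.247
Q = 8.828e+09, so δQ = 0.247 × 8.828e+09 = 2.18e+09.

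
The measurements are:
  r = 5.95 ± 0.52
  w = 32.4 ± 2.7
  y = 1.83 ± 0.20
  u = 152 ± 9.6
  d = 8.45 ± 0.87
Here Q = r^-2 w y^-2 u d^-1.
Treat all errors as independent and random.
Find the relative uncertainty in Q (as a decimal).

Relative error in a monomial: (δQ/Q)² = Σ (nᵢ · δxᵢ/xᵢ)².
  (-2·δr/r)² = (-2×0.0874)² = 0.0306;  (1·δw/w)² = (1×0.0833)² = 0.00694;  (-2·δy/y)² = (-2×0.109)² = 0.0478;  (1·δu/u)² = (1×0.0632)² = 0.00399;  (-1·δd/d)² = (-1×0.103)² = 0.0106
δQ/Q = √(0.0999) = 0.316

0.316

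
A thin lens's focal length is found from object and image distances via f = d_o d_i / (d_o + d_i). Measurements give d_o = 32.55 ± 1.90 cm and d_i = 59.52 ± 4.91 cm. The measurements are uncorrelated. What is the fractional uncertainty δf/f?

0.0477

∂f/∂d_o = (d_i/(d_o+d_i))² = 0.418;  ∂f/∂d_i = (d_o/(d_o+d_i))² = 0.125
δf = √((∂f/∂d_o · δd_o)² + (∂f/∂d_i · δd_i)²) = √(0.631 + 0.377) = 1.00 cm
f = 21.04 cm, so δf/f = 1.00/21.04 = 0.0477.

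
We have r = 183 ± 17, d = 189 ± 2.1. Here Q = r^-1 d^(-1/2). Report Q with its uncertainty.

(3.97 ± 0.370) × 10^-4

Relative error in a monomial: (δQ/Q)² = Σ (nᵢ · δxᵢ/xᵢ)².
  (-1·δr/r)² = (-1×0.0929)² = 0.00863;  (−½·δd/d)² = (-0.5×0.0111)² = 3.09e-05
δQ/Q = √(0.00866) = 0.0931
Q = 0.000397, so δQ = 0.0931 × 0.000397 = 3.7e-05.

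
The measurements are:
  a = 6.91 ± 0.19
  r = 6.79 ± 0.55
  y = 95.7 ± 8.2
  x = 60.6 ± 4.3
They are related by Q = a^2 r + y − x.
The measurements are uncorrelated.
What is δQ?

33.1

Let p = a^2·r = 324. δp/p = √((2·δa/a)² + (1·δr/r)²) = √(0.00302 + 0.00656) = 0.0979, so δp = 31.7.
Q = p + y − x: δQ = √(δp² + δy² + δx²) = √(1010 + 67.2 + 18.5) = 33.1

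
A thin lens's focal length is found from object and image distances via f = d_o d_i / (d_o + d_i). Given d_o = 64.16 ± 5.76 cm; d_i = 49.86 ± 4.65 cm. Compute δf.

1.84 cm

∂f/∂d_o = (d_i/(d_o+d_i))² = 0.191;  ∂f/∂d_i = (d_o/(d_o+d_i))² = 0.317
δf = √((∂f/∂d_o · δd_o)² + (∂f/∂d_i · δd_i)²) = √(1.21 + 2.17) = 1.84 cm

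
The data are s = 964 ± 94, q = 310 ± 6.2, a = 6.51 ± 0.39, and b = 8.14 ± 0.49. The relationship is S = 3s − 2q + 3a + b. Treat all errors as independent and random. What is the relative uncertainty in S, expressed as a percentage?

12.3%

Sums and differences: (δS)² = Σ (cᵢ δxᵢ)².
  (3·δs)² = 79500;  (2·δq)² = 154;  (3·δa)² = 1.37;  (δb)² = 0.240
δS = √(79700) = 282
S = 2300, so δS/S = 282/2300 = 0.123.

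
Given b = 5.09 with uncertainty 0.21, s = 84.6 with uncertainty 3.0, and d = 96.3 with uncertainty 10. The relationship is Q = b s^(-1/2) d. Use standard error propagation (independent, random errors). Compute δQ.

6.03

Q is a product of powers, so relative uncertainties combine in quadrature:
  (1·δb/b)² = (1×0.0413)² = 0.00170;  (−½·δs/s)² = (-0.5×0.0355)² = 0.000314;  (1·δd/d)² = (1×0.104)² = 0.0108
δQ/Q = √(0.0128) = 0.113
Q = 53.3, so δQ = 0.113 × 53.3 = 6.03.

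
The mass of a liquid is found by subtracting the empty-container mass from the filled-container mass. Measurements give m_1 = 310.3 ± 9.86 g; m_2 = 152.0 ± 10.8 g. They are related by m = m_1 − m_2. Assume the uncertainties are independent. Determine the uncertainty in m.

14.6 g

Absolute uncertainties add in quadrature for a linear combination:
  (δm_1)² = 97.2;  (δm_2)² = 117
δm = √(214) = 14.6 g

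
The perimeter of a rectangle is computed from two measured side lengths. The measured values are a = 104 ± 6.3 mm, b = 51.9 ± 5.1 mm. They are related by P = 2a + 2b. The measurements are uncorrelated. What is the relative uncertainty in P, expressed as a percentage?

5.20%

Each term contributes (cᵢ δxᵢ)² to (δP)²:
  (2·δa)² = 159;  (2·δb)² = 104
δP = √(263) = 16.2 mm
P = 312 mm, so δP/P = 16.2/312 = 0.0520.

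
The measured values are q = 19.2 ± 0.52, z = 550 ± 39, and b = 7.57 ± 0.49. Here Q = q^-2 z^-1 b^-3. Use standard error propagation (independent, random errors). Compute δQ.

2.43e-09

Q is a product of powers, so relative uncertainties combine in quadrature:
  (-2·δq/q)² = (-2×0.0271)² = 0.00293;  (-1·δz/z)² = (-1×0.0709)² = 0.00503;  (-3·δb/b)² = (-3×0.0647)² = 0.0377
δQ/Q = √(0.0457) = 0.214
Q = 1.14e-08, so δQ = 0.214 × 1.14e-08 = 2.43e-09.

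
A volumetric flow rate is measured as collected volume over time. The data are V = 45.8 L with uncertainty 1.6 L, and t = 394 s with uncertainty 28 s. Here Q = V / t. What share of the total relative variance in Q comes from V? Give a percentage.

19.5%

(δQ/Q)² = (1·δV/V)² + (-1·δt/t)²
  V term: (1×0.0349)² = 0.00122
  t term: (-1×0.0711)² = 0.00505
Total = 0.00627. Share from V = 0.00122/0.00627 = 0.195.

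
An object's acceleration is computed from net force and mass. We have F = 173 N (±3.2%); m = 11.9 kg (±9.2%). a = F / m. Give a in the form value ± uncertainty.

Since a is a product/quotient, work with relative uncertainties:
  (1·δF/F)² = (1×0.0320)² = 0.00102;  (-1·δm/m)² = (-1×0.0920)² = 0.00846
δa/a = √(0.00949) = 0.0974
a = 14.5 m/s^2, so δa = 0.0974 × 14.5 = 1.42 m/s^2.

14.5 ± 1.42 m/s^2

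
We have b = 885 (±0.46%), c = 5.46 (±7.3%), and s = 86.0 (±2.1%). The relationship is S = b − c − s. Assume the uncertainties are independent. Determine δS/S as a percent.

0.563%

S is a linear combination, so absolute uncertainties add in quadrature:
  (δb)² = 16.6;  (δc)² = 0.159;  (δs)² = 3.26
δS = √(20.0) = 4.47
S = 794, so δS/S = 4.47/794 = 0.00563.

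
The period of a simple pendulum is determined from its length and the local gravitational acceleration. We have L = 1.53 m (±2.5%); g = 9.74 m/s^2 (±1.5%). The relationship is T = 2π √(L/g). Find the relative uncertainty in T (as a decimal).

Relative error in a monomial: (δT/T)² = Σ (nᵢ · δxᵢ/xᵢ)².
  (½·δL/L)² = (0.5×0.0250)² = 0.000156;  (−½·δg/g)² = (-0.5×0.0150)² = 5.63e-05
δT/T = √(0.000213) = 0.0146

0.0146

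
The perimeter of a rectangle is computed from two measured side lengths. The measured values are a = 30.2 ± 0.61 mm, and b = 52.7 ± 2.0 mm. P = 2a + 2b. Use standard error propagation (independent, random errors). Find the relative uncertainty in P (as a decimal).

0.0252

Sums and differences: (δP)² = Σ (cᵢ δxᵢ)².
  (2·δa)² = 1.49;  (2·δb)² = 16.0
δP = √(17.5) = 4.18 mm
P = 166 mm, so δP/P = 4.18/166 = 0.0252.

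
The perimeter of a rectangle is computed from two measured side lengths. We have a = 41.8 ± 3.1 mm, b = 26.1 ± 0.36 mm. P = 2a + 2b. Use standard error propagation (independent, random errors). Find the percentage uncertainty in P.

Each term contributes (cᵢ δxᵢ)² to (δP)²:
  (2·δa)² = 38.4;  (2·δb)² = 0.518
δP = √(39.0) = 6.24 mm
P = 136 mm, so δP/P = 6.24/136 = 0.0460.

4.60%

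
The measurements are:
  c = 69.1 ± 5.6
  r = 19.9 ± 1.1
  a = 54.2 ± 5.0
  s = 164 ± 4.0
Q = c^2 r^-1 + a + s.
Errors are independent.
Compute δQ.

Let p = c^2·r^-1 = 240. δp/p = √((2·δc/c)² + (-1·δr/r)²) = √(0.0263 + 0.00306) = 0.171, so δp = 41.1.
Q = p + a + s: δQ = √(δp² + δa² + δs²) = √(1690 + 25.0 + 16.0) = 41.6

41.6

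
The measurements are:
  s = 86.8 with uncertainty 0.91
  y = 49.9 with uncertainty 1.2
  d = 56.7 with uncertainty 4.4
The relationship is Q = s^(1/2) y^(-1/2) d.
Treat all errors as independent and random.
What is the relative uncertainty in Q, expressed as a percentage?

7.87%

Since Q is a product/quotient, work with relative uncertainties:
  (½·δs/s)² = (0.5×0.0105)² = 2.75e-05;  (−½·δy/y)² = (-0.5×0.0240)² = 0.000145;  (1·δd/d)² = (1×0.0776)² = 0.00602
δQ/Q = √(0.00619) = 0.0787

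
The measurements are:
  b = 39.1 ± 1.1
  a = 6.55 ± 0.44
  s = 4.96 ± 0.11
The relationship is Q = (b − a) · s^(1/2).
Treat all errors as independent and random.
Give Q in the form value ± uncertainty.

72.5 ± 2.76

Let u = b − a = 32.6. δu = √(δb² + δa²) = √(1.21 + 0.194) = 1.18, so δu/u = 0.0364.
Q is then a monomial in u, s:
δQ/Q = √((δu/u)² + (½·δs/s)²) = √(0.00132 + 0.000123) = 0.0380
Q = 72.5, so δQ = 0.0380 × 72.5 = 2.76.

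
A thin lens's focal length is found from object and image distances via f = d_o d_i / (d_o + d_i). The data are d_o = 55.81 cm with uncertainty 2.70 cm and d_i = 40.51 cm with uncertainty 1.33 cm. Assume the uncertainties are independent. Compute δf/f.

0.0279

∂f/∂d_o = (d_i/(d_o+d_i))² = 0.177;  ∂f/∂d_i = (d_o/(d_o+d_i))² = 0.336
δf = √((∂f/∂d_o · δd_o)² + (∂f/∂d_i · δd_i)²) = √(0.228 + 0.199) = 0.654 cm
f = 23.47 cm, so δf/f = 0.654/23.47 = 0.0279.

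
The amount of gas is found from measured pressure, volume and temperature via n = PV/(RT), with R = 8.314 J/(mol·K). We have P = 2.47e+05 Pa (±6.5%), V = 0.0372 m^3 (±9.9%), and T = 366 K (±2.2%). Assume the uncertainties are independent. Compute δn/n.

Since n is a product/quotient, work with relative uncertainties:
  (1·δP/P)² = (1×0.0650)² = 0.00423;  (1·δV/V)² = (1×0.0990)² = 0.00980;  (-1·δT/T)² = (-1×0.0220)² = 0.000484
δn/n = √(0.0145) = 0.120

0.120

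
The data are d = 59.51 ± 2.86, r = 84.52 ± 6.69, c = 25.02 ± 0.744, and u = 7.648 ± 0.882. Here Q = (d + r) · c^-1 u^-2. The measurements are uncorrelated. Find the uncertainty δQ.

0.0234

Let w = d + r = 144.0. δw = √(δd² + δr²) = √(8.18 + 44.8) = 7.28, so δw/w = 0.0505.
Q is then a monomial in w, c, u:
δQ/Q = √((δw/w)² + (-1·δc/c)² + (-2·δu/u)²) = √(0.00255 + 0.000884 + 0.0532) = 0.238
Q = 0.09842, so δQ = 0.238 × 0.09842 = 0.0234.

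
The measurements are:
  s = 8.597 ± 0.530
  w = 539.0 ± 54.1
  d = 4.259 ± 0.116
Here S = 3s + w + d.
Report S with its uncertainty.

Absolute uncertainties add in quadrature for a linear combination:
  (3·δs)² = 2.53;  (δw)² = 2930;  (δd)² = 0.0135
δS = √(2930) = 54.1
S = 569.0.

569.0 ± 54.1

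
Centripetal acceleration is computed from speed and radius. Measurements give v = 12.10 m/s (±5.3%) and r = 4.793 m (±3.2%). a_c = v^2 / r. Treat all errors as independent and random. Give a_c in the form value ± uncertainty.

Relative error in a monomial: (δa_c/a_c)² = Σ (nᵢ · δxᵢ/xᵢ)².
  (2·δv/v)² = (2×0.0530)² = 0.0112;  (-1·δr/r)² = (-1×0.0320)² = 0.00102
δa_c/a_c = √(0.0123) = 0.111
a_c = 30.55 m/s^2, so δa_c = 0.111 × 30.55 = 3.38 m/s^2.

30.55 ± 3.38 m/s^2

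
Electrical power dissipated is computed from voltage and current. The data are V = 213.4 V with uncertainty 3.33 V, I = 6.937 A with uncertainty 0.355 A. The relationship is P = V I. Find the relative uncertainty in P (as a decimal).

Products/powers → add relative errors in quadrature, weighted by exponent:
  (1·δV/V)² = (1×0.0156)² = 0.000244;  (1·δI/I)² = (1×0.0512)² = 0.00262
δP/P = √(0.00286) = 0.0535

0.0535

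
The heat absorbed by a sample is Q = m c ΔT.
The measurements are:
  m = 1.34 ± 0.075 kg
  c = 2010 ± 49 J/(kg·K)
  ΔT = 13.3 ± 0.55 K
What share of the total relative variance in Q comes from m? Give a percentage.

(δQ/Q)² = (1·δm/m)² + (1·δc/c)² + (1·δΔT/ΔT)²
  m term: (1×0.0560)² = 0.00313
  c term: (1×0.0244)² = 0.000594
  ΔT term: (1×0.0414)² = 0.00171
Total = 0.00544. Share from m = 0.00313/0.00544 = 0.576.

57.6%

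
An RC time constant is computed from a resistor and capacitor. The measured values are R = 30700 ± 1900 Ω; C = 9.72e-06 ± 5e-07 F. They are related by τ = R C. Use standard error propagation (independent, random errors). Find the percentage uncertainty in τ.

8.05%

Each factor contributes (exponent × relative error)² to (δτ/τ)²:
  (1·δR/R)² = (1×0.0619)² = 0.00383;  (1·δC/C)² = (1×0.0514)² = 0.00265
δτ/τ = √(0.00648) = 0.0805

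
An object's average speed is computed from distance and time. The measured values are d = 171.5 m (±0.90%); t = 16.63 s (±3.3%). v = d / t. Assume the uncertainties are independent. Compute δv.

0.353 m/s

Since v is a product/quotient, work with relative uncertainties:
  (1·δd/d)² = (1×0.00900)² = 8.1e-05;  (-1·δt/t)² = (-1×0.0330)² = 0.00109
δv/v = √(0.00117) = 0.0342
v = 10.31 m/s, so δv = 0.0342 × 10.31 = 0.353 m/s.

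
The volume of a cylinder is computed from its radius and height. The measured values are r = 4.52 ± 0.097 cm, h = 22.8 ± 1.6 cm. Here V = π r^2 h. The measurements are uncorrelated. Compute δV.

120 cm^3

Each factor contributes (exponent × relative error)² to (δV/V)²:
  (2·δr/r)² = (2×0.0215)² = 0.00184;  (1·δh/h)² = (1×0.0702)² = 0.00492
δV/V = √(0.00677) = 0.0823
V = 1460 cm^3, so δV = 0.0823 × 1460 = 120 cm^3.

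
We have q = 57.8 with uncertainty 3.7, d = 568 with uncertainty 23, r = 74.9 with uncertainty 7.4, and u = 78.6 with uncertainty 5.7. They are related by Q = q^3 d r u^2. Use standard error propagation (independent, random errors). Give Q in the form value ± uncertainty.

(5.08 ± 1.34) × 10^13

Since Q is a product/quotient, work with relative uncertainties:
  (3·δq/q)² = (3×0.0640)² = 0.0369;  (1·δd/d)² = (1×0.0405)² = 0.00164;  (1·δr/r)² = (1×0.0988)² = 0.00976;  (2·δu/u)² = (2×0.0725)² = 0.0210
δQ/Q = √(0.0693) = 0.263
Q = 5.08e+13, so δQ = 0.263 × 5.08e+13 = 1.34e+13.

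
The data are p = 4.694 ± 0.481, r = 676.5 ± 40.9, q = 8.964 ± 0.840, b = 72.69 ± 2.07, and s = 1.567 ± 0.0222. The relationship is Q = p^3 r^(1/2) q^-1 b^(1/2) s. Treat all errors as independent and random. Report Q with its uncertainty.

Since Q is a product/quotient, work with relative uncertainties:
  (3·δp/p)² = (3×0.102)² = 0.0945;  (½·δr/r)² = (0.5×0.0605)² = 0.000914;  (-1·δq/q)² = (-1×0.0937)² = 0.00878;  (½·δb/b)² = (0.5×0.0285)² = 0.000203;  (1·δs/s)² = (1×0.0142)² = 0.000201
δQ/Q = √(0.105) = 0.323
Q = 4009, so δQ = 0.323 × 4009 = 1300.

4009 ± 1300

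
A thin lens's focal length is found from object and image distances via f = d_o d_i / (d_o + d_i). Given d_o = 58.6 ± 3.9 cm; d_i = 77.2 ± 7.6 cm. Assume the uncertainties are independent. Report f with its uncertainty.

∂f/∂d_o = (d_i/(d_o+d_i))² = 0.323;  ∂f/∂d_i = (d_o/(d_o+d_i))² = 0.186
δf = √((∂f/∂d_o · δd_o)² + (∂f/∂d_i · δd_i)²) = √(1.59 + 2.00) = 1.90 cm
f = 33.3 cm.

33.3 ± 1.90 cm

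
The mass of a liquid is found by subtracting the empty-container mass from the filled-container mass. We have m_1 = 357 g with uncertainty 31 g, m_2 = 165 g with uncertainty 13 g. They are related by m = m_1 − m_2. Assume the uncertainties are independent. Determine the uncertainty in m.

Absolute uncertainties add in quadrature for a linear combination:
  (δm_1)² = 961;  (δm_2)² = 169
δm = √(1130) = 33.6 g

33.6 g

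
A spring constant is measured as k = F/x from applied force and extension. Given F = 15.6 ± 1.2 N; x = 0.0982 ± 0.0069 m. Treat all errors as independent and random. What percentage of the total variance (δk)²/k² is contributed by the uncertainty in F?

54.5%

(δk/k)² = (1·δF/F)² + (-1·δx/x)²
  F term: (1×0.0769)² = 0.00592
  x term: (-1×0.0703)² = 0.00494
Total = 0.0109. Share from F = 0.00592/0.0109 = 0.545.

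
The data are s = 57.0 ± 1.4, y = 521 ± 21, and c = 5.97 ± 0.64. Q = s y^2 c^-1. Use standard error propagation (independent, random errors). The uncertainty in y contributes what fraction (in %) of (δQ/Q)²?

(δQ/Q)² = (1·δs/s)² + (2·δy/y)² + (-1·δc/c)²
  s term: (1×0.0246)² = 0.000603
  y term: (2×0.0403)² = 0.00650
  c term: (-1×0.107)² = 0.0115
Total = 0.0186. Share from y = 0.00650/0.0186 = 0.349.

34.9%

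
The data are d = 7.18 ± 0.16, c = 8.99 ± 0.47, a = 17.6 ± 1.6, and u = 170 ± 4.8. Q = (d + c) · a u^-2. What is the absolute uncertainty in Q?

Let w = d + c = 16.2. δw = √(δd² + δc²) = √(0.0256 + 0.221) = 0.496, so δw/w = 0.0307.
Q is then a monomial in w, a, u:
δQ/Q = √((δw/w)² + (1·δa/a)² + (-2·δu/u)²) = √(0.000943 + 0.00826 + 0.00319) = 0.111
Q = 0.00985, so δQ = 0.111 × 0.00985 = 0.00110.

0.00110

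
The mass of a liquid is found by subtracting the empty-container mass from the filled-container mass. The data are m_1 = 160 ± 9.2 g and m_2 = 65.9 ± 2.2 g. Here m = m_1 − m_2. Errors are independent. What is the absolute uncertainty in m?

9.46 g

Sums and differences: (δm)² = Σ (cᵢ δxᵢ)².
  (δm_1)² = 84.6;  (δm_2)² = 4.84
δm = √(89.5) = 9.46 g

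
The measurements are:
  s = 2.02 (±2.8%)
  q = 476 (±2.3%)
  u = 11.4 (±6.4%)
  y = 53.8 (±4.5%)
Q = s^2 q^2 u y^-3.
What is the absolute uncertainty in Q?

Products/powers → add relative errors in quadrature, weighted by exponent:
  (2·δs/s)² = (2×0.0280)² = 0.00314;  (2·δq/q)² = (2×0.0230)² = 0.00212;  (1·δu/u)² = (1×0.0640)² = 0.00410;  (-3·δy/y)² = (-3×0.0450)² = 0.0182
δQ/Q = √(0.0276) = 0.166
Q = 67.7, so δQ = 0.166 × 67.7 = 11.2.

11.2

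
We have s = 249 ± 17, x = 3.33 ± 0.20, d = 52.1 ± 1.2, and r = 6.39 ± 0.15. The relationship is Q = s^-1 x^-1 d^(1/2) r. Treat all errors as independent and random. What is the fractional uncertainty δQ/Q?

0.0946

Relative error in a monomial: (δQ/Q)² = Σ (nᵢ · δxᵢ/xᵢ)².
  (-1·δs/s)² = (-1×0.0683)² = 0.00466;  (-1·δx/x)² = (-1×0.0601)² = 0.00361;  (½·δd/d)² = (0.5×0.0230)² = 0.000133;  (1·δr/r)² = (1×0.0235)² = 0.000551
δQ/Q = √(0.00895) = 0.0946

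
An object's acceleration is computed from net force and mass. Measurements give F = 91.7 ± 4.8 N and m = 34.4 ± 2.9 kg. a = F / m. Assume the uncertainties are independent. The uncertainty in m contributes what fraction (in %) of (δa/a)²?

72.2%

(δa/a)² = (1·δF/F)² + (-1·δm/m)²
  F term: (1×0.0523)² = 0.00274
  m term: (-1×0.0843)² = 0.00711
Total = 0.00985. Share from m = 0.00711/0.00985 = 0.722.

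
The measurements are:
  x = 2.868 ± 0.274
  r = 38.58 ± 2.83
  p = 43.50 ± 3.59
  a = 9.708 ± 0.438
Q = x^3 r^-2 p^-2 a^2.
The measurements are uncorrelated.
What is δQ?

For a monomial Q ∝ x^3, r^-2, p^-2, a^2, fractional errors add in quadrature:
  (3·δx/x)² = (3×0.0955)² = 0.0821;  (-2·δr/r)² = (-2×0.0734)² = 0.0215;  (-2·δp/p)² = (-2×0.0825)² = 0.0272;  (2·δa/a)² = (2×0.0451)² = 0.00814
δQ/Q = √(0.139) = 0.373
Q = 0.0007894, so δQ = 0.373 × 0.0007894 = 0.000294.

0.000294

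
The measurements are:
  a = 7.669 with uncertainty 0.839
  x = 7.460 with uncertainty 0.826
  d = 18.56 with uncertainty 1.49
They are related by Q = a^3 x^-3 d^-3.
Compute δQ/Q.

0.525

Q is a product of powers, so relative uncertainties combine in quadrature:
  (3·δa/a)² = (3×0.109)² = 0.108;  (-3·δx/x)² = (-3×0.111)² = 0.110;  (-3·δd/d)² = (-3×0.0803)² = 0.0580
δQ/Q = √(0.276) = 0.525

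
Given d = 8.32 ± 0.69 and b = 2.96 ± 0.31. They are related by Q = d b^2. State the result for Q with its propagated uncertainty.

72.9 ± 16.4

Products/powers → add relative errors in quadrature, weighted by exponent:
  (1·δd/d)² = (1×0.0829)² = 0.00688;  (2·δb/b)² = (2×0.105)² = 0.0439
δQ/Q = √(0.0508) = 0.225
Q = 72.9, so δQ = 0.225 × 72.9 = 16.4.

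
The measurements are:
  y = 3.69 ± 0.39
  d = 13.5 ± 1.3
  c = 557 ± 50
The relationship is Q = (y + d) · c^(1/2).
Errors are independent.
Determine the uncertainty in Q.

Let u = y + d = 17.2. δu = √(δy² + δd²) = √(0.152 + 1.69) = 1.36, so δu/u = 0.0790.
Q is then a monomial in u, c:
δQ/Q = √((δu/u)² + (½·δc/c)²) = √(0.00623 + 0.00201) = 0.0908
Q = 406, so δQ = 0.0908 × 406 = 36.8.

36.8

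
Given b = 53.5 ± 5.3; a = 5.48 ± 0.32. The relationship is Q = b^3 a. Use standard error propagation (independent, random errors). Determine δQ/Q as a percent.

For a monomial Q ∝ b^3, a, fractional errors add in quadrature:
  (3·δb/b)² = (3×0.0991)² = 0.0883;  (1·δa/a)² = (1×0.0584)² = 0.00341
δQ/Q = √(0.0917) = 0.303

30.3%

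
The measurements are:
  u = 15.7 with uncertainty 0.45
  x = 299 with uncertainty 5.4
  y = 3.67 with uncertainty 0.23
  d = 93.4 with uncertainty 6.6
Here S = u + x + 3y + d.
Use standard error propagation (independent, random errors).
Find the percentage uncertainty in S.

Each term contributes (cᵢ δxᵢ)² to (δS)²:
  (δu)² = 0.203;  (δx)² = 29.2;  (3·δy)² = 0.476;  (δd)² = 43.6
δS = √(73.4) = 8.57
S = 419, so δS/S = 8.57/419 = 0.0204.

2.04%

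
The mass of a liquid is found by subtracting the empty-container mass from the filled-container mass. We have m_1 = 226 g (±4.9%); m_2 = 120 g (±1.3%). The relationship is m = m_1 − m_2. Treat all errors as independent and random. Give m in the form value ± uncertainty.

Each term contributes (cᵢ δxᵢ)² to (δm)²:
  (δm_1)² = 123;  (δm_2)² = 2.43
δm = √(125) = 11.2 g
m = 106 g.

106 ± 11.2 g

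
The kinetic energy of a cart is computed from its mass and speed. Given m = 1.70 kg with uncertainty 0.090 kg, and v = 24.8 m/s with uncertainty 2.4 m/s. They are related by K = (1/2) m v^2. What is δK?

105 J

Relative error in a monomial: (δK/K)² = Σ (nᵢ · δxᵢ/xᵢ)².
  (1·δm/m)² = (1×0.0529)² = 0.00280;  (2·δv/v)² = (2×0.0968)² = 0.0375
δK/K = √(0.0403) = 0.201
K = 523 J, so δK = 0.201 × 523 = 105 J.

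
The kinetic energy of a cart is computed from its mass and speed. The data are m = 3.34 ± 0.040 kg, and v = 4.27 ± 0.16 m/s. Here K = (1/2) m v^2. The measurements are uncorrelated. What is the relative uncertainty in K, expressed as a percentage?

7.59%

Each factor contributes (exponent × relative error)² to (δK/K)²:
  (1·δm/m)² = (1×0.0120)² = 0.000143;  (2·δv/v)² = (2×0.0375)² = 0.00562
δK/K = √(0.00576) = 0.0759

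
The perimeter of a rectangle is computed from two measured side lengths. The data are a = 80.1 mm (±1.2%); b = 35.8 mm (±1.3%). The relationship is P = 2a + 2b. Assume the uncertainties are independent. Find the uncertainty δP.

2.14 mm

P is a linear combination, so absolute uncertainties add in quadrature:
  (2·δa)² = 3.70;  (2·δb)² = 0.866
δP = √(4.56) = 2.14 mm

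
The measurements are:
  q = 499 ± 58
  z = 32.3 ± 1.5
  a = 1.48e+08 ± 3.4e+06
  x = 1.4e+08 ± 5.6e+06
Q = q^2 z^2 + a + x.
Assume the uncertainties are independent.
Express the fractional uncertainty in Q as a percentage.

Let p = q^2·z^2 = 2.6e+08. δp/p = √((2·δq/q)² + (2·δz/z)²) = √(0.0540 + 0.00863) = 0.250, so δp = 6.5e+07.
Q = p + a + x: δQ = √(δp² + δa² + δx²) = √(4.23e+15 + 1.16e+13 + 3.14e+13) = 6.54e+07
Q = 5.48e+08, so δQ/Q = 6.54e+07/5.48e+08 = 0.119.

11.9%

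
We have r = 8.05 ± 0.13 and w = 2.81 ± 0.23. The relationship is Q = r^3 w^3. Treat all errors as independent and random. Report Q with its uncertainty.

11600 ± 2900

For a monomial Q ∝ r^3, w^3, fractional errors add in quadrature:
  (3·δr/r)² = (3×0.0161)² = 0.00235;  (3·δw/w)² = (3×0.0819)² = 0.0603
δQ/Q = √(0.0626) = 0.250
Q = 11600, so δQ = 0.250 × 11600 = 2900.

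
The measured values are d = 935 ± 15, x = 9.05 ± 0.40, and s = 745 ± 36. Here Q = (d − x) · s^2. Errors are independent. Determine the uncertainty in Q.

5.04e+07

Let u = d − x = 926. δu = √(δd² + δx²) = √(225 + 0.160) = 15.0, so δu/u = 0.0162.
Q is then a monomial in u, s:
δQ/Q = √((δu/u)² + (2·δs/s)²) = √(0.000263 + 0.00934) = 0.0980
Q = 5.14e+08, so δQ = 0.0980 × 5.14e+08 = 5.04e+07.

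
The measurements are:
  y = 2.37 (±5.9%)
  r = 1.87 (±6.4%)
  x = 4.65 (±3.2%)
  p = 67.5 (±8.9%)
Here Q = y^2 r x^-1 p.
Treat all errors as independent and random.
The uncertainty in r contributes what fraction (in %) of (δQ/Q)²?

(δQ/Q)² = (2·δy/y)² + (1·δr/r)² + (-1·δx/x)² + (1·δp/p)²
  y term: (2×0.0590)² = 0.0139
  r term: (1×0.0640)² = 0.00410
  x term: (-1×0.0320)² = 0.00102
  p term: (1×0.0890)² = 0.00792
Total = 0.0270. Share from r = 0.00410/0.0270 = 0.152.

15.2%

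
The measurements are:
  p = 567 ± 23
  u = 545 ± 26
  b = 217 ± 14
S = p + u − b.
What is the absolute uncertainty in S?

Sums and differences: (δS)² = Σ (cᵢ δxᵢ)².
  (δp)² = 529;  (δu)² = 676;  (δb)² = 196
δS = √(1400) = 37.4

37.4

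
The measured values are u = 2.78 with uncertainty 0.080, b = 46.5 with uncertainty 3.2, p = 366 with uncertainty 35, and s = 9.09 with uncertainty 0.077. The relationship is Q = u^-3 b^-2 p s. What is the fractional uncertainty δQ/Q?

For a monomial Q ∝ u^-3, b^-2, p, s, fractional errors add in quadrature:
  (-3·δu/u)² = (-3×0.0288)² = 0.00745;  (-2·δb/b)² = (-2×0.0688)² = 0.0189;  (1·δp/p)² = (1×0.0956)² = 0.00914;  (1·δs/s)² = (1×0.00847)² = 7.18e-05
δQ/Q = √(0.0356) = 0.189

0.189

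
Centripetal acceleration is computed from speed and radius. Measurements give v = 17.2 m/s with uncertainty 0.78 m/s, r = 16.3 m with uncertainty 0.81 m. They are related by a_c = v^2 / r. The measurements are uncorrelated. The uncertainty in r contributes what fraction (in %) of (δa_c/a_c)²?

23.1%

(δa_c/a_c)² = (2·δv/v)² + (-1·δr/r)²
  v term: (2×0.0453)² = 0.00823
  r term: (-1×0.0497)² = 0.00247
Total = 0.0107. Share from r = 0.00247/0.0107 = 0.231.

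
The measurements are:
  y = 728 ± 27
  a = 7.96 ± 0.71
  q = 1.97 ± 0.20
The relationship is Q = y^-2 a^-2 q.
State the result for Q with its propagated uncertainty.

(5.87 ± 1.28) × 10^-8

Q is a product of powers, so relative uncertainties combine in quadrature:
  (-2·δy/y)² = (-2×0.0371)² = 0.00550;  (-2·δa/a)² = (-2×0.0892)² = 0.0318;  (1·δq/q)² = (1×0.102)² = 0.0103
δQ/Q = √(0.0476) = 0.218
Q = 5.87e-08, so δQ = 0.218 × 5.87e-08 = 1.28e-08.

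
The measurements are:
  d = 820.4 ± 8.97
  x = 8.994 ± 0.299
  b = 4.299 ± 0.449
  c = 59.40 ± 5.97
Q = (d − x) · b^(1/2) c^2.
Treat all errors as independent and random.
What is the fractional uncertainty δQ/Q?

0.208

Let u = d − x = 811.4. δu = √(δd² + δx²) = √(80.5 + 0.0894) = 8.97, so δu/u = 0.0111.
Q is then a monomial in u, b, c:
δQ/Q = √((δu/u)² + (½·δb/b)² + (2·δc/c)²) = √(0.000122 + 0.00273 + 0.0404) = 0.208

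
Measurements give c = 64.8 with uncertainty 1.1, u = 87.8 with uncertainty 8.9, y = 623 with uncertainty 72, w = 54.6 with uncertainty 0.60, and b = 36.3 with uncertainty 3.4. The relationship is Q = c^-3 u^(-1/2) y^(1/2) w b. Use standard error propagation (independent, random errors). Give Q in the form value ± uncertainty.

0.0194 ± 0.00256

Each factor contributes (exponent × relative error)² to (δQ/Q)²:
  (-3·δc/c)² = (-3×0.0170)² = 0.00259;  (−½·δu/u)² = (-0.5×0.101)² = 0.00257;  (½·δy/y)² = (0.5×0.116)² = 0.00334;  (1·δw/w)² = (1×0.0110)² = 0.000121;  (1·δb/b)² = (1×0.0937)² = 0.00877
δQ/Q = √(0.0174) = 0.132
Q = 0.0194, so δQ = 0.132 × 0.0194 = 0.00256.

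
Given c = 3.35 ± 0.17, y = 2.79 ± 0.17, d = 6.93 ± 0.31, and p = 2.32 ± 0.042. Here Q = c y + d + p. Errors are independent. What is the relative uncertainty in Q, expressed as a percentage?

Let w = c·y = 9.35. δw/w = √((1·δc/c)² + (1·δy/y)²) = √(0.00258 + 0.00371) = 0.0793, so δw = 0.741.
Q = w + d + p: δQ = √(δw² + δd² + δp²) = √(0.549 + 0.0961 + 0.00176) = 0.804
Q = 18.6, so δQ/Q = 0.804/18.6 = 0.0433.

4.33%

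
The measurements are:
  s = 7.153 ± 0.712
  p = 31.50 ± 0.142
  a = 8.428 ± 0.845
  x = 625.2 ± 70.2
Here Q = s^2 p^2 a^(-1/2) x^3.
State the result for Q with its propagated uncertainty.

Relative error in a monomial: (δQ/Q)² = Σ (nᵢ · δxᵢ/xᵢ)².
  (2·δs/s)² = (2×0.0995)² = 0.0396;  (2·δp/p)² = (2×0.00451)² = 8.13e-05;  (−½·δa/a)² = (-0.5×0.100)² = 0.00251;  (3·δx/x)² = (3×0.112)² = 0.113
δQ/Q = √(0.156) = 0.395
Q = 4.274e+12, so δQ = 0.395 × 4.274e+12 = 1.69e+12.

(4.274 ± 1.69) × 10^12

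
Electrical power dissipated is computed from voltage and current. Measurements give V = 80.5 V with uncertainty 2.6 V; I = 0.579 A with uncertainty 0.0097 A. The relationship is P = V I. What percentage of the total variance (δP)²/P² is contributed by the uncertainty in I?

(δP/P)² = (1·δV/V)² + (1·δI/I)²
  V term: (1×0.0323)² = 0.00104
  I term: (1×0.0168)² = 0.000281
Total = 0.00132. Share from I = 0.000281/0.00132 = 0.212.

21.2%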